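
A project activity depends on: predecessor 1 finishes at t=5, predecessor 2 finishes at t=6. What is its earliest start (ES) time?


ES = max of all predecessor completion times
Predecessors: [5, 6]
ES = max(5, 6)
= 6


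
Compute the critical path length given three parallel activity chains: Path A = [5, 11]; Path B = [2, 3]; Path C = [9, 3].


Path A: 5 + 11 = 16
Path B: 2 + 3 = 5
Path C: 9 + 3 = 12
Critical path = longest = max(16, 5, 12)
= 16 (Path A)


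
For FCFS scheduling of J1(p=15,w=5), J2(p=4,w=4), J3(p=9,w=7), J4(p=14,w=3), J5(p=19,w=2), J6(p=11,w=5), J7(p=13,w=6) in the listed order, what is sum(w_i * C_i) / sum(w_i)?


Completion times:
  J1: C=15, w×C=5×15=75
  J2: C=19, w×C=4×19=76
  J3: C=28, w×C=7×28=196
  J4: C=42, w×C=3×42=126
  J5: C=61, w×C=2×61=122
  J6: C=72, w×C=5×72=360
  J7: C=85, w×C=6×85=510
Sum w×C = 1465
Sum w = 32
Weighted avg = 1465/32
= 45.78


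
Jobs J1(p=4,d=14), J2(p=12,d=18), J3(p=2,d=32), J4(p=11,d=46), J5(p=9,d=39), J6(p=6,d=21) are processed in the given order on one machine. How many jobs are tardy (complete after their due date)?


Completion vs due date:
  J1: C=4, d=14 → on time
  J2: C=16, d=18 → on time
  J3: C=18, d=32 → on time
  J4: C=29, d=46 → on time
  J5: C=38, d=39 → on time
  J6: C=44, d=21 → TARDY
Tardy jobs: J6
Count = 1


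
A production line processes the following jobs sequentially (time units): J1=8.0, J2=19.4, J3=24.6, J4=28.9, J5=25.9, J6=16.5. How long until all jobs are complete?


Sequential makespan: sum all processing times
= 8.0 + 19.4 + 24.6 + 28.9 + 25.9 + 16.5
= 123.3 time units


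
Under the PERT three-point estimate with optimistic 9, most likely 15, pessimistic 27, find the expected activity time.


te = (o + 4m + p) / 6
= (9 + 4×15 + 27) / 6
= (9 + 60 + 27) / 6
= 96 / 6
= 16.00


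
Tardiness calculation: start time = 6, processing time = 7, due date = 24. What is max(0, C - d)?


Completion = start + processing = 6 + 7 = 13
Tardiness = max(0, C - d) = max(0, 13 - 24)
= max(0, -11)
= 0


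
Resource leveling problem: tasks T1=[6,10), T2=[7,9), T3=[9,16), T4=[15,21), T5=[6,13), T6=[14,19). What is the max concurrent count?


Check each time point for overlaps:
  t=7: 3 tasks active (T1, T2, T5)
Max concurrent = 3


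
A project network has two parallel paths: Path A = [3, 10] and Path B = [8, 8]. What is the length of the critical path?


Path A: 3 + 10 = 13
Path B: 8 + 8 = 16
Critical path = longest = max(13, 16)
= 16 (Path B)


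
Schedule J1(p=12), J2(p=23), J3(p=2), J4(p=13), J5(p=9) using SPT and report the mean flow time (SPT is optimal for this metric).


SPT order: J3 → J5 → J1 → J4 → J2
Completion times:
  J3: C=2
  J5: C=11
  J1: C=23
  J4: C=36
  J2: C=59
Sum = 131, n = 5
Mean flow = 131/5
= 26.20


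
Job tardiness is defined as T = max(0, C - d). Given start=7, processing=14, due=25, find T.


Completion = start + processing = 7 + 14 = 21
Tardiness = max(0, C - d) = max(0, 21 - 25)
= max(0, -4)
= 0


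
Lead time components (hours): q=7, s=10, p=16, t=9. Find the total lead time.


Lead time = queue + setup + processing + transit
= 7 + 10 + 16 + 9
= 42 hours


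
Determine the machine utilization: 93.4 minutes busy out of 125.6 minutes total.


Utilization = busy / total × 100
= 93.4 / 125.6 × 100
= 74.4%


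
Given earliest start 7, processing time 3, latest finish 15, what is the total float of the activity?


EF = ES + duration = 7 + 3 = 10
LS = LF - duration = 15 - 3 = 12
Total Float = LF - EF = 15 - 10
(or LS - ES = 12 - 7)
= 5


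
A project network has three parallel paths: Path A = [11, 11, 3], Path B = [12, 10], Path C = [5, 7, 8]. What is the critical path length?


Path A: 11 + 11 + 3 = 25
Path B: 12 + 10 = 22
Path C: 5 + 7 + 8 = 20
Critical path = longest = max(25, 22, 20)
= 25 (Path A)


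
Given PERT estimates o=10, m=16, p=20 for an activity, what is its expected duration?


te = (o + 4m + p) / 6
= (10 + 4×16 + 20) / 6
= (10 + 64 + 20) / 6
= 94 / 6
= 15.67


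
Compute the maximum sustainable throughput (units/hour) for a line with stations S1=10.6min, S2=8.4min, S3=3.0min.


Bottleneck = longest station time
Station times: [10.6, 8.4, 3.0]
Max = 10.6 min
Rate = 60 / 10.6
= 5.66 units/hour (bottleneck: 10.6min)


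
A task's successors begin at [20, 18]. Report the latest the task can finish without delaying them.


LF = min of all successor start times
Successors start at: [20, 18]
LF = min(20, 18)
= 18


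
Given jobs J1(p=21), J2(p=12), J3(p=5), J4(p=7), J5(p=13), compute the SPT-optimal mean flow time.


SPT order: J3 → J4 → J2 → J5 → J1
Completion times:
  J3: C=5
  J4: C=12
  J2: C=24
  J5: C=37
  J1: C=58
Sum = 136, n = 5
Mean flow = 136/5
= 27.20


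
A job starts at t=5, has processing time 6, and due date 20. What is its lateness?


Completion = 5 + 6 = 11
Lateness = C - d = 11 - 20
= -9


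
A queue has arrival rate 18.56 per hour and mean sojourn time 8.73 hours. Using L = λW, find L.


Little's law: L = λ × W
= 18.56 × 8.73
= 162.03


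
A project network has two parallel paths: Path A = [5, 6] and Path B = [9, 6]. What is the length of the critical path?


Path A: 5 + 6 = 11
Path B: 9 + 6 = 15
Critical path = longest = max(11, 15)
= 15 (Path B)


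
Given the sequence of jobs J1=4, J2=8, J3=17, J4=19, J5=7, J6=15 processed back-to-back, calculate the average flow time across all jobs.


Completion times:
  J1: completes at 4
  J2: completes at 12
  J3: completes at 29
  J4: completes at 48
  J5: completes at 55
  J6: completes at 70
Sum = 218
Average = 218/6
= 36.33


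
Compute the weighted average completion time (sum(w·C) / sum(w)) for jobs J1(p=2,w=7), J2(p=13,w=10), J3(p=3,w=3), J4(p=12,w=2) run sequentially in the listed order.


Completion times:
  J1: C=2, w×C=7×2=14
  J2: C=15, w×C=10×15=150
  J3: C=18, w×C=3×18=54
  J4: C=30, w×C=2×30=60
Sum w×C = 278
Sum w = 22
Weighted avg = 278/22
= 12.64


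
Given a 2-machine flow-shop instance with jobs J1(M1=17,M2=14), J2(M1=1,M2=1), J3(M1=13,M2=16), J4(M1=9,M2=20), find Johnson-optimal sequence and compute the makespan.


Johnson's rule:
Group 1 (M1≤M2, sort by M1): ['J2', 'J4', 'J3']
Group 2 (M1>M2, sort desc M2): ['J1']
Sequence: J2 → J4 → J3 → J1
Makespan calculation:
  J2: M1 done=1, M2 done=2
  J4: M1 done=10, M2 done=30
  J3: M1 done=23, M2 done=46
  J1: M1 done=40, M2 done=60
= Sequence: J2 → J4 → J3 → J1, Makespan: 60


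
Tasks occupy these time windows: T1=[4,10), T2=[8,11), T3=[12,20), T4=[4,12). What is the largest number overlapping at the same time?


Check each time point for overlaps:
  t=8: 3 tasks active (T1, T2, T4)
Max concurrent = 3


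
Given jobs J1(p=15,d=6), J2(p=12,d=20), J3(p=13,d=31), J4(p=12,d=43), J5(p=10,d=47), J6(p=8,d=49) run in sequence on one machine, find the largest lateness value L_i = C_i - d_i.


Lateness per job (L = C - d):
  J1: C=15, d=6, L=9
  J2: C=27, d=20, L=7
  J3: C=40, d=31, L=9
  J4: C=52, d=43, L=9
  J5: C=62, d=47, L=15
  J6: C=70, d=49, L=21
Lmax = max(9, 7, 9, 9, 15, 21)
= 21


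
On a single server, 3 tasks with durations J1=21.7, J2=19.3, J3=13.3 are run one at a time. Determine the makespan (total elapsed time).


Sequential makespan: sum all processing times
= 21.7 + 19.3 + 13.3
= 54.3 time units


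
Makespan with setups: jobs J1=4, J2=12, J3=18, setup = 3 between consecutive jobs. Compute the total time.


Makespan = Σ processing + (n-1) × setup
= (4 + 12 + 18) + (3-1)×3
= 34 + 6
= 40 time units


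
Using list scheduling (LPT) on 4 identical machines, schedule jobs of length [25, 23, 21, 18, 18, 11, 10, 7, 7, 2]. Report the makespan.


Jobs (LPT sorted): [25, 23, 21, 18, 18, 11, 10, 7, 7, 2]
Machines: 4
  J=25 → Machine 1 (load: 0+25=25)
  J=23 → Machine 2 (load: 0+23=23)
  J=21 → Machine 3 (load: 0+21=21)
  J=18 → Machine 4 (load: 0+18=18)
  J=18 → Machine 4 (load: 18+18=36)
  J=11 → Machine 3 (load: 21+11=32)
  J=10 → Machine 2 (load: 23+10=33)
  J=7 → Machine 1 (load: 25+7=32)
  J=7 → Machine 1 (load: 32+7=39)
  J=2 → Machine 3 (load: 32+2=34)
Machine loads: [39, 33, 34, 36]
Makespan = max = 39 time units


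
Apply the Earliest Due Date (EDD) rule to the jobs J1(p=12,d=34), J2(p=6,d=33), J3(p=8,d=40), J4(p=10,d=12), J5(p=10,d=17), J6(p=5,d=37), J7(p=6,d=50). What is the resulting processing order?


EDD: sort by earliest due date
  J4: d=12, p=10
  J5: d=17, p=10
  J2: d=33, p=6
  J1: d=34, p=12
  J6: d=37, p=5
  J3: d=40, p=8
  J7: d=50, p=6
Order: J4 → J5 → J2 → J1 → J6 → J3 → J7


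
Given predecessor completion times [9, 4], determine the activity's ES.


ES = max of all predecessor completion times
Predecessors: [9, 4]
ES = max(9, 4)
= 9


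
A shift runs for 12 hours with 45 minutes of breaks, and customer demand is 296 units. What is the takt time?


Available = 12×60 - 45 = 675 min
Takt time = 675 / 296
= 2.28 min/unit


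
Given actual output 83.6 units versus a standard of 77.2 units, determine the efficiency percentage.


Efficiency = (actual / standard) × 100
= (83.6 / 77.2) × 100
= 108.3%


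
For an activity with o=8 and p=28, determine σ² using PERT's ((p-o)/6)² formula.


σ² = ((p - o) / 6)² = (p - o)² / 36
= (28 - 8)² / 36
= 20² / 36
= 400 / 36
= 11.1111


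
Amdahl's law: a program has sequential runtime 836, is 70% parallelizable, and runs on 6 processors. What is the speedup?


Amdahl's law: T_p = T × ((1-p) + p/N)
= 836 × ((1-0.7) + 0.7/6)
= 836 × (0.30 + 0.1167)
= 836 × 0.4167
= 348.33
Speedup = 836/348.33
= 2.40×


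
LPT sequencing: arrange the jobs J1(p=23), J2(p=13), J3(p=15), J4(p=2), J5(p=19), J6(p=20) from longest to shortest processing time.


LPT: sort by longest processing time first
  J1: p=23
  J6: p=20
  J5: p=19
  J3: p=15
  J2: p=13
  J4: p=2
Order: J1 → J6 → J5 → J3 → J2 → J4


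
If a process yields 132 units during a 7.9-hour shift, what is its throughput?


Throughput = units / time
= 132 / 7.9
= 16.7 units/hour


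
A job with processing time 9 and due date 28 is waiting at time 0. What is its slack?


Slack = due - current_time - processing
= 28 - 0 - 9
= 19


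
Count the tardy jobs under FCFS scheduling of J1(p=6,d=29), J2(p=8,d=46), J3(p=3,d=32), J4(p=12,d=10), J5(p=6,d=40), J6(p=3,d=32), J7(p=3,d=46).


Completion vs due date:
  J1: C=6, d=29 → on time
  J2: C=14, d=46 → on time
  J3: C=17, d=32 → on time
  J4: C=29, d=10 → TARDY
  J5: C=35, d=40 → on time
  J6: C=38, d=32 → TARDY
  J7: C=41, d=46 → on time
Tardy jobs: J4, J6
Count = 2


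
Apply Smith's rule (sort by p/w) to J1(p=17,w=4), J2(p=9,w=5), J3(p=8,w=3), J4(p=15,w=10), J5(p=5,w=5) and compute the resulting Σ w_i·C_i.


WSPT order (by p/w): J5 → J4 → J2 → J3 → J1
  J5: C=5, w·C=5×5=25
  J4: C=20, w·C=10×20=200
  J2: C=29, w·C=5×29=145
  J3: C=37, w·C=3×37=111
  J1: C=54, w·C=4×54=216
Σ w·C = 697
= 697


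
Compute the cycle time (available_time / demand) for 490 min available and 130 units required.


Cycle time = available time / demand
= 490 / 130
= 3.77 min/unit


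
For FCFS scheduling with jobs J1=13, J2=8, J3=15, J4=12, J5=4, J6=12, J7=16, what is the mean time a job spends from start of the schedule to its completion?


Completion times:
  J1: completes at 13
  J2: completes at 21
  J3: completes at 36
  J4: completes at 48
  J5: completes at 52
  J6: completes at 64
  J7: completes at 80
Sum = 314
Average = 314/7
= 44.86


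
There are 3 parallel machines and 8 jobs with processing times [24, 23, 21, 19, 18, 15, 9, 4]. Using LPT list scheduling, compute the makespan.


Jobs (LPT sorted): [24, 23, 21, 19, 18, 15, 9, 4]
Machines: 3
  J=24 → Machine 1 (load: 0+24=24)
  J=23 → Machine 2 (load: 0+23=23)
  J=21 → Machine 3 (load: 0+21=21)
  J=19 → Machine 3 (load: 21+19=40)
  J=18 → Machine 2 (load: 23+18=41)
  J=15 → Machine 1 (load: 24+15=39)
  J=9 → Machine 1 (load: 39+9=48)
  J=4 → Machine 3 (load: 40+4=44)
Machine loads: [48, 41, 44]
Makespan = max = 48 time units


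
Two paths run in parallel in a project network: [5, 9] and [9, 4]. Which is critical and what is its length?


Path A: 5 + 9 = 14
Path B: 9 + 4 = 13
Critical path = longest = max(14, 13)
= 14 (Path A)


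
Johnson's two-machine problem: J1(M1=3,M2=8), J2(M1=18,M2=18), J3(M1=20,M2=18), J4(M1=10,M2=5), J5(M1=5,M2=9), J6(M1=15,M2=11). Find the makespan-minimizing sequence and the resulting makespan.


Johnson's rule:
Group 1 (M1≤M2, sort by M1): ['J1', 'J5', 'J2']
Group 2 (M1>M2, sort desc M2): ['J3', 'J6', 'J4']
Sequence: J1 → J5 → J2 → J3 → J6 → J4
Makespan calculation:
  J1: M1 done=3, M2 done=11
  J5: M1 done=8, M2 done=20
  J2: M1 done=26, M2 done=44
  J3: M1 done=46, M2 done=64
  J6: M1 done=61, M2 done=75
  J4: M1 done=71, M2 done=80
= Sequence: J1 → J5 → J2 → J3 → J6 → J4, Makespan: 80


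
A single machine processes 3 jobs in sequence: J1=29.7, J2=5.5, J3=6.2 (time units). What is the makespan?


Sequential makespan: sum all processing times
= 29.7 + 5.5 + 6.2
= 41.4 time units


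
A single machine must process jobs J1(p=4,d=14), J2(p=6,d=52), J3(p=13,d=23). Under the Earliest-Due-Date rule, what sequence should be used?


EDD: sort by earliest due date
  J1: d=14, p=4
  J3: d=23, p=13
  J2: d=52, p=6
Order: J1 → J3 → J2


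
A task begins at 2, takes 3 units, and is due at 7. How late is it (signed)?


Completion = 2 + 3 = 5
Lateness = C - d = 5 - 7
= -2


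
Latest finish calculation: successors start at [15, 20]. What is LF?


LF = min of all successor start times
Successors start at: [15, 20]
LF = min(15, 20)
= 15


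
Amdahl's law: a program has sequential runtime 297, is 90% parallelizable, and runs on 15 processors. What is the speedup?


Amdahl's law: T_p = T × ((1-p) + p/N)
= 297 × ((1-0.9) + 0.9/15)
= 297 × (0.10 + 0.0600)
= 297 × 0.1600
= 47.52
Speedup = 297/47.52
= 6.25×


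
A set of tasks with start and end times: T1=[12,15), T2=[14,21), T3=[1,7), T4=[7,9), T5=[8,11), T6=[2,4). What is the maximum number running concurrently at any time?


Check each time point for overlaps:
  t=2: 2 tasks active (T3, T6)
Max concurrent = 2


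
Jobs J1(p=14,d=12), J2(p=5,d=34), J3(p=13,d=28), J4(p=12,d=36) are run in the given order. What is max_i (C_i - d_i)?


Lateness per job (L = C - d):
  J1: C=14, d=12, L=2
  J2: C=19, d=34, L=-15
  J3: C=32, d=28, L=4
  J4: C=44, d=36, L=8
Lmax = max(2, -15, 4, 8)
= 8


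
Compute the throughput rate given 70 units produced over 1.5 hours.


Throughput = units / time
= 70 / 1.5
= 46.7 units/hour


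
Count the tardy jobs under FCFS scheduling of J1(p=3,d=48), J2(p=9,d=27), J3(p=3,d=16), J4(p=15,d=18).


Completion vs due date:
  J1: C=3, d=48 → on time
  J2: C=12, d=27 → on time
  J3: C=15, d=16 → on time
  J4: C=30, d=18 → TARDY
Tardy jobs: J4
Count = 1


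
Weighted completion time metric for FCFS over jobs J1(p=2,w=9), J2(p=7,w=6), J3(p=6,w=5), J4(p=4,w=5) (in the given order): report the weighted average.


Completion times:
  J1: C=2, w×C=9×2=18
  J2: C=9, w×C=6×9=54
  J3: C=15, w×C=5×15=75
  J4: C=19, w×C=5×19=95
Sum w×C = 242
Sum w = 25
Weighted avg = 242/25
= 9.68


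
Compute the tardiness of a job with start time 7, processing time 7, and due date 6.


Completion = start + processing = 7 + 7 = 14
Tardiness = max(0, C - d) = max(0, 14 - 6)
= max(0, 8)
= 8


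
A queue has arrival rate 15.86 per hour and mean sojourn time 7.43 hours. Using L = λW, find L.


Little's law: L = λ × W
= 15.86 × 7.43
= 117.84


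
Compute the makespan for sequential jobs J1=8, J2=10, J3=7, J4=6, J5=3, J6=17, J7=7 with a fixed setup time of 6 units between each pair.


Makespan = Σ processing + (n-1) × setup
= (8 + 10 + 7 + 6 + 3 + 17 + 7) + (7-1)×6
= 58 + 36
= 94 time units


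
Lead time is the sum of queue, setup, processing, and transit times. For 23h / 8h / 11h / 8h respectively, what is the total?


Lead time = queue + setup + processing + transit
= 23 + 8 + 11 + 8
= 50 hours


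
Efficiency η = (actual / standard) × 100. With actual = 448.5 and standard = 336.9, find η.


Efficiency = (actual / standard) × 100
= (448.5 / 336.9) × 100
= 133.1%


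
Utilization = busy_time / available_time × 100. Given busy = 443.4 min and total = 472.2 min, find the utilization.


Utilization = busy / total × 100
= 443.4 / 472.2 × 100
= 93.9%


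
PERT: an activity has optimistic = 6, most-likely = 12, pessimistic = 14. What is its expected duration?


te = (o + 4m + p) / 6
= (6 + 4×12 + 14) / 6
= (6 + 48 + 14) / 6
= 68 / 6
= 11.33


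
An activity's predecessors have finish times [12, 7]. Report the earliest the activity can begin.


ES = max of all predecessor completion times
Predecessors: [12, 7]
ES = max(12, 7)
= 12


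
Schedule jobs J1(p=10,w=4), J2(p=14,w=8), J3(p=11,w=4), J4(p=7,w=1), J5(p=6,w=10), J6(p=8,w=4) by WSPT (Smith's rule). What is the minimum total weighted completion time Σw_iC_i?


WSPT order (by p/w): J5 → J2 → J6 → J1 → J3 → J4
  J5: C=6, w·C=10×6=60
  J2: C=20, w·C=8×20=160
  J6: C=28, w·C=4×28=112
  J1: C=38, w·C=4×38=152
  J3: C=49, w·C=4×49=196
  J4: C=56, w·C=1×56=56
Σ w·C = 736
= 736


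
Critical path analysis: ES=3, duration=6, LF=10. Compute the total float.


EF = ES + duration = 3 + 6 = 9
LS = LF - duration = 10 - 6 = 4
Total Float = LF - EF = 10 - 9
(or LS - ES = 4 - 3)
= 1


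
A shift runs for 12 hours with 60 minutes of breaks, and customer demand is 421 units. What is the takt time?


Available = 12×60 - 60 = 660 min
Takt time = 660 / 421
= 1.57 min/unit


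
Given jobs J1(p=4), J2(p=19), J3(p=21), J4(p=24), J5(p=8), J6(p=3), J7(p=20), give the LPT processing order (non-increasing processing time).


LPT: sort by longest processing time first
  J4: p=24
  J3: p=21
  J7: p=20
  J2: p=19
  J5: p=8
  J1: p=4
  J6: p=3
Order: J4 → J3 → J7 → J2 → J5 → J1 → J6


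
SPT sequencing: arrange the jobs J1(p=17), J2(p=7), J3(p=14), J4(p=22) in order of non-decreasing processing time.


SPT: sort by shortest processing time
  J2: p=7
  J3: p=14
  J1: p=17
  J4: p=22
Order: J2 → J3 → J1 → J4


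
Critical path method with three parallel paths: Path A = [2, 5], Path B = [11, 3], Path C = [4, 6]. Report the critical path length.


Path A: 2 + 5 = 7
Path B: 11 + 3 = 14
Path C: 4 + 6 = 10
Critical path = longest = max(7, 14, 10)
= 14 (Path B)


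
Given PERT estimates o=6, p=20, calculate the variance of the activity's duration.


σ² = ((p - o) / 6)² = (p - o)² / 36
= (20 - 6)² / 36
= 14² / 36
= 196 / 36
= 5.4444


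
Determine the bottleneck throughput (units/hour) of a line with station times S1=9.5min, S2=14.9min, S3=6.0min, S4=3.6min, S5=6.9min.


Bottleneck = longest station time
Station times: [9.5, 14.9, 6.0, 3.6, 6.9]
Max = 14.9 min
Rate = 60 / 14.9
= 4.03 units/hour (bottleneck: 14.9min)


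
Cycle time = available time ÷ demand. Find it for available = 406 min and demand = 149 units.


Cycle time = available time / demand
= 406 / 149
= 2.72 min/unit


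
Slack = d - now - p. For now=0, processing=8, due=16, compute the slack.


Slack = due - current_time - processing
= 16 - 0 - 8
= 8


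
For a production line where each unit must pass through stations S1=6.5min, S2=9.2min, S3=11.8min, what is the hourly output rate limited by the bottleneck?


Bottleneck = longest station time
Station times: [6.5, 9.2, 11.8]
Max = 11.8 min
Rate = 60 / 11.8
= 5.08 units/hour (bottleneck: 11.8min)


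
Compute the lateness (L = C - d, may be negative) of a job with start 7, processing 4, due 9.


Completion = 7 + 4 = 11
Lateness = C - d = 11 - 9
= 2


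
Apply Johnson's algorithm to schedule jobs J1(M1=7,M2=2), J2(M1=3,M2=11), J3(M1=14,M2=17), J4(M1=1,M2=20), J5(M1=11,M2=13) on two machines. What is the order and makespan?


Johnson's rule:
Group 1 (M1≤M2, sort by M1): ['J4', 'J2', 'J5', 'J3']
Group 2 (M1>M2, sort desc M2): ['J1']
Sequence: J4 → J2 → J5 → J3 → J1
Makespan calculation:
  J4: M1 done=1, M2 done=21
  J2: M1 done=4, M2 done=32
  J5: M1 done=15, M2 done=45
  J3: M1 done=29, M2 done=62
  J1: M1 done=36, M2 done=64
= Sequence: J4 → J2 → J5 → J3 → J1, Makespan: 64


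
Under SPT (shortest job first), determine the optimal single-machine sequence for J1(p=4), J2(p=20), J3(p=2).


SPT: sort by shortest processing time
  J3: p=2
  J1: p=4
  J2: p=20
Order: J3 → J1 → J2


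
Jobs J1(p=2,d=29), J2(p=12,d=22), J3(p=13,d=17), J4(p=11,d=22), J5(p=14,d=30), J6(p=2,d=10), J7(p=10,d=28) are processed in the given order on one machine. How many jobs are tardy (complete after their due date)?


Completion vs due date:
  J1: C=2, d=29 → on time
  J2: C=14, d=22 → on time
  J3: C=27, d=17 → TARDY
  J4: C=38, d=22 → TARDY
  J5: C=52, d=30 → TARDY
  J6: C=54, d=10 → TARDY
  J7: C=64, d=28 → TARDY
Tardy jobs: J3, J4, J5, J6, J7
Count = 5


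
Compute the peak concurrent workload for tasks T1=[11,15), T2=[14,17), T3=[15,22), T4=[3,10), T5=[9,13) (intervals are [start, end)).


Check each time point for overlaps:
  t=9: 2 tasks active (T4, T5)
Max concurrent = 2


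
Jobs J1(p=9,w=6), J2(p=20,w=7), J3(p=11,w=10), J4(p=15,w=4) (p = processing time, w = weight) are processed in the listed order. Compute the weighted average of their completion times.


Completion times:
  J1: C=9, w×C=6×9=54
  J2: C=29, w×C=7×29=203
  J3: C=40, w×C=10×40=400
  J4: C=55, w×C=4×55=220
Sum w×C = 877
Sum w = 27
Weighted avg = 877/27
= 32.48


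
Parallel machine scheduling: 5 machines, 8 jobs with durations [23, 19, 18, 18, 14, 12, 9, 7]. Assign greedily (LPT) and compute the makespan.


Jobs (LPT sorted): [23, 19, 18, 18, 14, 12, 9, 7]
Machines: 5
  J=23 → Machine 1 (load: 0+23=23)
  J=19 → Machine 2 (load: 0+19=19)
  J=18 → Machine 3 (load: 0+18=18)
  J=18 → Machine 4 (load: 0+18=18)
  J=14 → Machine 5 (load: 0+14=14)
  J=12 → Machine 5 (load: 14+12=26)
  J=9 → Machine 3 (load: 18+9=27)
  J=7 → Machine 4 (load: 18+7=25)
Machine loads: [23, 19, 27, 25, 26]
Makespan = max = 27 time units


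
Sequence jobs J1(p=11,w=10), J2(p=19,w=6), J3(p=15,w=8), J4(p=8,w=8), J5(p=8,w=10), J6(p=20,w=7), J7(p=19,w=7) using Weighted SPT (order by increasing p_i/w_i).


WSPT (Smith's rule): sort by p/w ascending
  J5: p/w = 8/10 = 0.800
  J4: p/w = 8/8 = 1.000
  J1: p/w = 11/10 = 1.100
  J3: p/w = 15/8 = 1.875
  J7: p/w = 19/7 = 2.714
  J6: p/w = 20/7 = 2.857
  J2: p/w = 19/6 = 3.167
Order: J5 → J4 → J1 → J3 → J7 → J6 → J2


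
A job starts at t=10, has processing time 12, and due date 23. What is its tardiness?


Completion = start + processing = 10 + 12 = 22
Tardiness = max(0, C - d) = max(0, 22 - 23)
= max(0, -1)
= 0


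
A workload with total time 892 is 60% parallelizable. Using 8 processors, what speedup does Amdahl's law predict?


Amdahl's law: T_p = T × ((1-p) + p/N)
= 892 × ((1-0.6) + 0.6/8)
= 892 × (0.40 + 0.0750)
= 892 × 0.4750
= 423.70
Speedup = 892/423.70
= 2.11×


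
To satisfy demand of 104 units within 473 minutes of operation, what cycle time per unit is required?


Cycle time = available time / demand
= 473 / 104
= 4.55 min/unit


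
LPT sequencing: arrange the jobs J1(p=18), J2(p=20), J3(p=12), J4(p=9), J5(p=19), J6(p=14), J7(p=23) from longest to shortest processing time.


LPT: sort by longest processing time first
  J7: p=23
  J2: p=20
  J5: p=19
  J1: p=18
  J6: p=14
  J3: p=12
  J4: p=9
Order: J7 → J2 → J5 → J1 → J6 → J3 → J4


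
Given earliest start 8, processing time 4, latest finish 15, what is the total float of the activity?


EF = ES + duration = 8 + 4 = 12
LS = LF - duration = 15 - 4 = 11
Total Float = LF - EF = 15 - 12
(or LS - ES = 11 - 8)
= 3


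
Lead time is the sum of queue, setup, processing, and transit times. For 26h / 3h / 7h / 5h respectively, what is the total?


Lead time = queue + setup + processing + transit
= 26 + 3 + 7 + 5
= 41 hours


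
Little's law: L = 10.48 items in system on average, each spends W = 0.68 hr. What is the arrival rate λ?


Little's law: L = λW → λ = L / W
= 10.48 / 0.68
= 15.41 per hour


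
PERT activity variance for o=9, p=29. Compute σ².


σ² = ((p - o) / 6)² = (p - o)² / 36
= (29 - 9)² / 36
= 20² / 36
= 400 / 36
= 11.1111


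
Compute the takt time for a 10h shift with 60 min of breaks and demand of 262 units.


Available = 10×60 - 60 = 540 min
Takt time = 540 / 262
= 2.06 min/unit


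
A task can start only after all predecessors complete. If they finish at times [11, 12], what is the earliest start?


ES = max of all predecessor completion times
Predecessors: [11, 12]
ES = max(11, 12)
= 12


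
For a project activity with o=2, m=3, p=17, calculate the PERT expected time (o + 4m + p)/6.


te = (o + 4m + p) / 6
= (2 + 4×3 + 17) / 6
= (2 + 12 + 17) / 6
= 31 / 6
= 5.17


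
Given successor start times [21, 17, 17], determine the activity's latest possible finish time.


LF = min of all successor start times
Successors start at: [21, 17, 17]
LF = min(21, 17, 17)
= 17


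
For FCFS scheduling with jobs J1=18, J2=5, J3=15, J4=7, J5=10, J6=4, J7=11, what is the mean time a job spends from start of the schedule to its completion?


Completion times:
  J1: completes at 18
  J2: completes at 23
  J3: completes at 38
  J4: completes at 45
  J5: completes at 55
  J6: completes at 59
  J7: completes at 70
Sum = 308
Average = 308/7
= 44.00


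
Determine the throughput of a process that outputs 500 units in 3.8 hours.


Throughput = units / time
= 500 / 3.8
= 131.6 units/hour


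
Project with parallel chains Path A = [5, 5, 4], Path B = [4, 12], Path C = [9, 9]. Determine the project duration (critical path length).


Path A: 5 + 5 + 4 = 14
Path B: 4 + 12 = 16
Path C: 9 + 9 = 18
Critical path = longest = max(14, 16, 18)
= 18 (Path C)


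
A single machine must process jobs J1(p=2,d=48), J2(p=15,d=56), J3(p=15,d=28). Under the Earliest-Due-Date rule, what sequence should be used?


EDD: sort by earliest due date
  J3: d=28, p=15
  J1: d=48, p=2
  J2: d=56, p=15
Order: J3 → J1 → J2


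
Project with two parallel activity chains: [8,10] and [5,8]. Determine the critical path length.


Path A: 8 + 10 = 18
Path B: 5 + 8 = 13
Critical path = longest = max(18, 13)
= 18 (Path A)


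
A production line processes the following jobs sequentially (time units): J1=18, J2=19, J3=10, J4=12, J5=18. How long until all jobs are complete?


Sequential makespan: sum all processing times
= 18 + 19 + 10 + 12 + 18
= 77 time units


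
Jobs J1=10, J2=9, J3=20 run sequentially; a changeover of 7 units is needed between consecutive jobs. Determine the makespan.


Makespan = Σ processing + (n-1) × setup
= (10 + 9 + 20) + (3-1)×7
= 39 + 14
= 53 time units


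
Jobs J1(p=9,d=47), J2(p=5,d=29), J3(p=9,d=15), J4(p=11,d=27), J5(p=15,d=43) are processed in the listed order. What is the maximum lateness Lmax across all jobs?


Lateness per job (L = C - d):
  J1: C=9, d=47, L=-38
  J2: C=14, d=29, L=-15
  J3: C=23, d=15, L=8
  J4: C=34, d=27, L=7
  J5: C=49, d=43, L=6
Lmax = max(-38, -15, 8, 7, 6)
= 8


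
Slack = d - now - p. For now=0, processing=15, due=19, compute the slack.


Slack = due - current_time - processing
= 19 - 0 - 15
= 4


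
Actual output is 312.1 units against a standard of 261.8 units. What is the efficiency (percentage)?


Efficiency = (actual / standard) × 100
= (312.1 / 261.8) × 100
= 119.2%


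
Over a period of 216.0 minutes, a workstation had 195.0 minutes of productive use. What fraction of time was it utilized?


Utilization = busy / total × 100
= 195.0 / 216.0 × 100
= 90.3%


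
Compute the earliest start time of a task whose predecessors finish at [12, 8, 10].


ES = max of all predecessor completion times
Predecessors: [12, 8, 10]
ES = max(12, 8, 10)
= 12


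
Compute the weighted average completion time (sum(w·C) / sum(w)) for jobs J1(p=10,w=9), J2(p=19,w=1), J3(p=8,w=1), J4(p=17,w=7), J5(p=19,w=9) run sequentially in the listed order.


Completion times:
  J1: C=10, w×C=9×10=90
  J2: C=29, w×C=1×29=29
  J3: C=37, w×C=1×37=37
  J4: C=54, w×C=7×54=378
  J5: C=73, w×C=9×73=657
Sum w×C = 1191
Sum w = 27
Weighted avg = 1191/27
= 44.11


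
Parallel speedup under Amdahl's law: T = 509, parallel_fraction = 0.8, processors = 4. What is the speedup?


Amdahl's law: T_p = T × ((1-p) + p/N)
= 509 × ((1-0.8) + 0.8/4)
= 509 × (0.20 + 0.2000)
= 509 × 0.4000
= 203.60
Speedup = 509/203.60
= 2.50×


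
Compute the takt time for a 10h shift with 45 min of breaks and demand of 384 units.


Available = 10×60 - 45 = 555 min
Takt time = 555 / 384
= 1.45 min/unit


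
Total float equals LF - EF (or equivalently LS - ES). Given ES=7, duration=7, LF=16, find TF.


EF = ES + duration = 7 + 7 = 14
LS = LF - duration = 16 - 7 = 9
Total Float = LF - EF = 16 - 14
(or LS - ES = 9 - 7)
= 2


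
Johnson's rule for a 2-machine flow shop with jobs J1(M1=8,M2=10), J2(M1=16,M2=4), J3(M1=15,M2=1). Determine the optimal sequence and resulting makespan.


Johnson's rule:
Group 1 (M1≤M2, sort by M1): ['J1']
Group 2 (M1>M2, sort desc M2): ['J2', 'J3']
Sequence: J1 → J2 → J3
Makespan calculation:
  J1: M1 done=8, M2 done=18
  J2: M1 done=24, M2 done=28
  J3: M1 done=39, M2 done=40
= Sequence: J1 → J2 → J3, Makespan: 40


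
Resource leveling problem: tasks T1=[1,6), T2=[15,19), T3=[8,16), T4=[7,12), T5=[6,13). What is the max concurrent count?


Check each time point for overlaps:
  t=8: 3 tasks active (T3, T4, T5)
Max concurrent = 3


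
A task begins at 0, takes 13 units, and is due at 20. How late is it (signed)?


Completion = 0 + 13 = 13
Lateness = C - d = 13 - 20
= -7


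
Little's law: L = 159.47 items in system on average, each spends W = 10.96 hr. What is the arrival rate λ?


Little's law: L = λW → λ = L / W
= 159.47 / 10.96
= 14.55 per hour


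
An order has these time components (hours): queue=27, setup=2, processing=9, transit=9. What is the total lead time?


Lead time = queue + setup + processing + transit
= 27 + 2 + 9 + 9
= 47 hours


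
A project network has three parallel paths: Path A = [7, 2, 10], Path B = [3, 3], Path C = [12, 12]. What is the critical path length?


Path A: 7 + 2 + 10 = 19
Path B: 3 + 3 = 6
Path C: 12 + 12 = 24
Critical path = longest = max(19, 6, 24)
= 24 (Path C)


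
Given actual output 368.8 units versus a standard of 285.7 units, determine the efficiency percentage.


Efficiency = (actual / standard) × 100
= (368.8 / 285.7) × 100
= 129.1%


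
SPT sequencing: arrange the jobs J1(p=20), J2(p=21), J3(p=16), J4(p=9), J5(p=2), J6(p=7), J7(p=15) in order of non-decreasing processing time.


SPT: sort by shortest processing time
  J5: p=2
  J6: p=7
  J4: p=9
  J7: p=15
  J3: p=16
  J1: p=20
  J2: p=21
Order: J5 → J6 → J4 → J7 → J3 → J1 → J2


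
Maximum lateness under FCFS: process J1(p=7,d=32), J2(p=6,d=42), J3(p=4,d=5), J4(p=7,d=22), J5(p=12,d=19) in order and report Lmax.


Lateness per job (L = C - d):
  J1: C=7, d=32, L=-25
  J2: C=13, d=42, L=-29
  J3: C=17, d=5, L=12
  J4: C=24, d=22, L=2
  J5: C=36, d=19, L=17
Lmax = max(-25, -29, 12, 2, 17)
= 17


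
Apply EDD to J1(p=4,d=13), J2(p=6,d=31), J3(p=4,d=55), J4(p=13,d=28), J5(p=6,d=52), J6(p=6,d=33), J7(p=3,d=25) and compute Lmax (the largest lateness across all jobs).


EDD order: J1 → J7 → J4 → J2 → J6 → J5 → J3
Completion and lateness:
  J1: C=4, d=13, L=4-13=-9
  J7: C=7, d=25, L=7-25=-18
  J4: C=20, d=28, L=20-28=-8
  J2: C=26, d=31, L=26-31=-5
  J6: C=32, d=33, L=32-33=-1
  J5: C=38, d=52, L=38-52=-14
  J3: C=42, d=55, L=42-55=-13
Lmax = max(-9, -18, -8, -5, -1, -14, -13)
= -1


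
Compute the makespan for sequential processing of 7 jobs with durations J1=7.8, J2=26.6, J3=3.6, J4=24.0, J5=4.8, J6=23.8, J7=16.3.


Sequential makespan: sum all processing times
= 7.8 + 26.6 + 3.6 + 24.0 + 4.8 + 23.8 + 16.3
= 106.9 time units


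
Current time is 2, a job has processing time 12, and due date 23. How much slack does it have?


Slack = due - current_time - processing
= 23 - 2 - 12
= 9


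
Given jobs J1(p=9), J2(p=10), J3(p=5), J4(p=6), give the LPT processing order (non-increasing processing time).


LPT: sort by longest processing time first
  J2: p=10
  J1: p=9
  J4: p=6
  J3: p=5
Order: J2 → J1 → J4 → J3


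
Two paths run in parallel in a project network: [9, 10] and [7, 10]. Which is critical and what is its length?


Path A: 9 + 10 = 19
Path B: 7 + 10 = 17
Critical path = longest = max(19, 17)
= 19 (Path A)


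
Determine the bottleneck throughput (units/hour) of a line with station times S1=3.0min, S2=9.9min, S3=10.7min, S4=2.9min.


Bottleneck = longest station time
Station times: [3.0, 9.9, 10.7, 2.9]
Max = 10.7 min
Rate = 60 / 10.7
= 5.61 units/hour (bottleneck: 10.7min)


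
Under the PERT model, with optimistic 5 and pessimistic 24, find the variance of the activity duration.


σ² = ((p - o) / 6)² = (p - o)² / 36
= (24 - 5)² / 36
= 19² / 36
= 361 / 36
= 10.0278


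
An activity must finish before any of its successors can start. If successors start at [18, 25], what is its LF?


LF = min of all successor start times
Successors start at: [18, 25]
LF = min(18, 25)
= 18


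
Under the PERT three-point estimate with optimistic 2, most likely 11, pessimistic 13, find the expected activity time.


te = (o + 4m + p) / 6
= (2 + 4×11 + 13) / 6
= (2 + 44 + 13) / 6
= 59 / 6
= 9.83


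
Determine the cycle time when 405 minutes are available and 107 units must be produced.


Cycle time = available time / demand
= 405 / 107
= 3.79 min/unit


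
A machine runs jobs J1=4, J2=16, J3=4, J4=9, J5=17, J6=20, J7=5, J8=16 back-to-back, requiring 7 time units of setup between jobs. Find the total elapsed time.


Makespan = Σ processing + (n-1) × setup
= (4 + 16 + 4 + 9 + 17 + 20 + 5 + 16) + (8-1)×7
= 91 + 49
= 140 time units


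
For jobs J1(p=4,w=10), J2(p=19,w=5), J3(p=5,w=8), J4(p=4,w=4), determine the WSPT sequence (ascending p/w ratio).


WSPT (Smith's rule): sort by p/w ascending
  J1: p/w = 4/10 = 0.400
  J3: p/w = 5/8 = 0.625
  J4: p/w = 4/4 = 1.000
  J2: p/w = 19/5 = 3.800
Order: J1 → J3 → J4 → J2


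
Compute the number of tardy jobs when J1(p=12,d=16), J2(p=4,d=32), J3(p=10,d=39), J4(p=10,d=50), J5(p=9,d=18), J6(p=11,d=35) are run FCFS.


Completion vs due date:
  J1: C=12, d=16 → on time
  J2: C=16, d=32 → on time
  J3: C=26, d=39 → on time
  J4: C=36, d=50 → on time
  J5: C=45, d=18 → TARDY
  J6: C=56, d=35 → TARDY
Tardy jobs: J5, J6
Count = 2


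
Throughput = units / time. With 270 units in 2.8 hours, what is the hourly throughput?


Throughput = units / time
= 270 / 2.8
= 96.4 units/hour


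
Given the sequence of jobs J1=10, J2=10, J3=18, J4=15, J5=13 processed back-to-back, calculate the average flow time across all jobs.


Completion times:
  J1: completes at 10
  J2: completes at 20
  J3: completes at 38
  J4: completes at 53
  J5: completes at 66
Sum = 187
Average = 187/5
= 37.40


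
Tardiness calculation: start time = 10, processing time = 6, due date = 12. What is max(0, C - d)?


Completion = start + processing = 10 + 6 = 16
Tardiness = max(0, C - d) = max(0, 16 - 12)
= max(0, 4)
= 4


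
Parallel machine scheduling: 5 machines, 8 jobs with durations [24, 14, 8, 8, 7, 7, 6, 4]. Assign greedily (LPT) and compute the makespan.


Jobs (LPT sorted): [24, 14, 8, 8, 7, 7, 6, 4]
Machines: 5
  J=24 → Machine 1 (load: 0+24=24)
  J=14 → Machine 2 (load: 0+14=14)
  J=8 → Machine 3 (load: 0+8=8)
  J=8 → Machine 4 (load: 0+8=8)
  J=7 → Machine 5 (load: 0+7=7)
  J=7 → Machine 5 (load: 7+7=14)
  J=6 → Machine 3 (load: 8+6=14)
  J=4 → Machine 4 (load: 8+4=12)
Machine loads: [24, 14, 14, 12, 14]
Makespan = max = 24 time units


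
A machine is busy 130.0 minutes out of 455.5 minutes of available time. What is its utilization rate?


Utilization = busy / total × 100
= 130.0 / 455.5 × 100
= 28.5%


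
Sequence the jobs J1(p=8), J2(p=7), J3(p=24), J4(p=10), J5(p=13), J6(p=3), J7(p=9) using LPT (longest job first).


LPT: sort by longest processing time first
  J3: p=24
  J5: p=13
  J4: p=10
  J7: p=9
  J1: p=8
  J2: p=7
  J6: p=3
Order: J3 → J5 → J4 → J7 → J1 → J2 → J6


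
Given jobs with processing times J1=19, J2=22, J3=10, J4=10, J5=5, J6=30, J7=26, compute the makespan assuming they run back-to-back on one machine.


Sequential makespan: sum all processing times
= 19 + 22 + 10 + 10 + 5 + 30 + 26
= 122 time units


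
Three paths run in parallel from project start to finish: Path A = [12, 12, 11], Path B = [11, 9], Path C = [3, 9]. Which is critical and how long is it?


Path A: 12 + 12 + 11 = 35
Path B: 11 + 9 = 20
Path C: 3 + 9 = 12
Critical path = longest = max(35, 20, 12)
= 35 (Path A)


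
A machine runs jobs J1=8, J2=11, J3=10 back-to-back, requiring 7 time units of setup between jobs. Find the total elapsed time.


Makespan = Σ processing + (n-1) × setup
= (8 + 11 + 10) + (3-1)×7
= 29 + 14
= 43 time units


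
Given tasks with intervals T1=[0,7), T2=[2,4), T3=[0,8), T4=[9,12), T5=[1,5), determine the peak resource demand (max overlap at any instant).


Check each time point for overlaps:
  t=2: 4 tasks active (T1, T2, T3, T5)
Max concurrent = 4


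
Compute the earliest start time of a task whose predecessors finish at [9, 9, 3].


ES = max of all predecessor completion times
Predecessors: [9, 9, 3]
ES = max(9, 9, 3)
= 9


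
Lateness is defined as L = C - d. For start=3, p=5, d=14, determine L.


Completion = 3 + 5 = 8
Lateness = C - d = 8 - 14
= -6


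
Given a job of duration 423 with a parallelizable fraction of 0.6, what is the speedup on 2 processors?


Amdahl's law: T_p = T × ((1-p) + p/N)
= 423 × ((1-0.6) + 0.6/2)
= 423 × (0.40 + 0.3000)
= 423 × 0.7000
= 296.10
Speedup = 423/296.10
= 1.43×


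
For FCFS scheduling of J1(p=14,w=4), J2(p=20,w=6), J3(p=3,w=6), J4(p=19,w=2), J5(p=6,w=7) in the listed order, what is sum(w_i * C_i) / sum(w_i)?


Completion times:
  J1: C=14, w×C=4×14=56
  J2: C=34, w×C=6×34=204
  J3: C=37, w×C=6×37=222
  J4: C=56, w×C=2×56=112
  J5: C=62, w×C=7×62=434
Sum w×C = 1028
Sum w = 25
Weighted avg = 1028/25
= 41.12


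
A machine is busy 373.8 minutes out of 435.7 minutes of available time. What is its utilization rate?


Utilization = busy / total × 100
= 373.8 / 435.7 × 100
= 85.8%


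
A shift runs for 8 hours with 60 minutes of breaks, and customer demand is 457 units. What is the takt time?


Available = 8×60 - 60 = 420 min
Takt time = 420 / 457
= 0.92 min/unit


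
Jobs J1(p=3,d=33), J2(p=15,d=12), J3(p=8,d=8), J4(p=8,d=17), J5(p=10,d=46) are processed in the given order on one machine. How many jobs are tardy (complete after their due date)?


Completion vs due date:
  J1: C=3, d=33 → on time
  J2: C=18, d=12 → TARDY
  J3: C=26, d=8 → TARDY
  J4: C=34, d=17 → TARDY
  J5: C=44, d=46 → on time
Tardy jobs: J2, J3, J4
Count = 3


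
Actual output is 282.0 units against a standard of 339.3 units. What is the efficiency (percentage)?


Efficiency = (actual / standard) × 100
= (282.0 / 339.3) × 100
= 83.1%


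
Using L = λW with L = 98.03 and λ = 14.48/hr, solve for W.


Little's law: L = λW → W = L / λ
= 98.03 / 14.48
= 6.77 hours


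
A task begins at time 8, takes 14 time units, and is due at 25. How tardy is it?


Completion = start + processing = 8 + 14 = 22
Tardiness = max(0, C - d) = max(0, 22 - 25)
= max(0, -3)
= 0
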